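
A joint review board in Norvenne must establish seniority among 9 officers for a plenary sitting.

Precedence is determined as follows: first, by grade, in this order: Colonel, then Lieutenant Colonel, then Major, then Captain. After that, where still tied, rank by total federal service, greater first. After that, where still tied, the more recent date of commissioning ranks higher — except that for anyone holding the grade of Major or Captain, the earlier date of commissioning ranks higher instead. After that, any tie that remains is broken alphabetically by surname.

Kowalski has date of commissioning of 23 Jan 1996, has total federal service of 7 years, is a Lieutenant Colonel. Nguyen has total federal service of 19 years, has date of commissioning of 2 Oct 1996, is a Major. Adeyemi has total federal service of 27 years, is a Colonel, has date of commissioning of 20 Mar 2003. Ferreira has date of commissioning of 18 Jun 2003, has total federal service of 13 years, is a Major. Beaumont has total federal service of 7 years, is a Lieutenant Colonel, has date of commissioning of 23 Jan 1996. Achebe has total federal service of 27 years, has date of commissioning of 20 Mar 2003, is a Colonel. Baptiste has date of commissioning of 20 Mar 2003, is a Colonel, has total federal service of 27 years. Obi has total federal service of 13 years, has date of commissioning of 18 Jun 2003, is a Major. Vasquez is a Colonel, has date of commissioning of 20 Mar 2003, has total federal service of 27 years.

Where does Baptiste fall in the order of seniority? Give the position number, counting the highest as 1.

By grade: Achebe, Adeyemi, Baptiste and Vasquez (Colonel); then Beaumont and Kowalski (Lieutenant Colonel); then Nguyen, Ferreira and Obi (Major).
Achebe, Adeyemi, Baptiste and Vasquez all have total federal service 27 years, so the next rule applies.
Achebe, Adeyemi, Baptiste and Vasquez all have date of commissioning 20 Mar 2003, so the next rule applies.
Among Achebe, Adeyemi, Baptiste and Vasquez, alphabetically by surname: Achebe before Adeyemi before Baptiste before Vasquez.
Beaumont and Kowalski both have total federal service 7 years, so the next rule applies.
Beaumont and Kowalski both have date of commissioning 23 Jan 1996, so the next rule applies.
Among Beaumont and Kowalski, alphabetically by surname: Beaumont before Kowalski.
Among Nguyen, Ferreira and Obi, by total federal service (higher first): Nguyen (19 years) before Ferreira and Obi (13 years).
Ferreira and Obi both have date of commissioning 18 Jun 2003, so the next rule applies.
Among Ferreira and Obi, alphabetically by surname: Ferreira before Obi.
Order: Achebe, Adeyemi, Baptiste, Vasquez, Beaumont, Kowalski, Nguyen, Ferreira, Obi. So position 3.

3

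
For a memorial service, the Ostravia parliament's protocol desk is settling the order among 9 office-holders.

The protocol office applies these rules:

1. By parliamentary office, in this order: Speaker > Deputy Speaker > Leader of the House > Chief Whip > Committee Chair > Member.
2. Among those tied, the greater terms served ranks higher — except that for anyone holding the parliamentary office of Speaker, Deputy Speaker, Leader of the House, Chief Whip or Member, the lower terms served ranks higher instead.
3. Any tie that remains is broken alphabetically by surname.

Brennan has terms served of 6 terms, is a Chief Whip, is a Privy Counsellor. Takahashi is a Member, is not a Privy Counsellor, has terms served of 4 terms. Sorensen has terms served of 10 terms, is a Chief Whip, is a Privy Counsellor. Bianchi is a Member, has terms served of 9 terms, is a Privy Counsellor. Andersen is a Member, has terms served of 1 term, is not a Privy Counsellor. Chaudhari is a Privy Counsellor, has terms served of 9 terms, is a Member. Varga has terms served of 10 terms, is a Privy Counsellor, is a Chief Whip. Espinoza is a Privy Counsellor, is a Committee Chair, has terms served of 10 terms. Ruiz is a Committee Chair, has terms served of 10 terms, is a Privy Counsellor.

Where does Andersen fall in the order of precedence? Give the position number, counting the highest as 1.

By parliamentary office: Brennan, Sorensen and Varga (Chief Whip); then Espinoza and Ruiz (Committee Chair); then Andersen, Takahashi, Bianchi and Chaudhari (Member).
Among Brennan, Sorensen and Varga, by terms served (lower first) (reversed rule for this group): Brennan (6 terms) before Sorensen and Varga (10 terms).
Among Sorensen and Varga, alphabetically by surname: Sorensen before Varga.
Espinoza and Ruiz both have terms served 10 terms, so the next rule applies.
Among Espinoza and Ruiz, alphabetically by surname: Espinoza before Ruiz.
Among Andersen, Takahashi, Bianchi and Chaudhari, by terms served (lower first) (reversed rule for this group): Andersen (1 term) before Takahashi (4 terms) before Bianchi and Chaudhari (9 terms).
Among Bianchi and Chaudhari, alphabetically by surname: Bianchi before Chaudhari.
Order: Brennan, Sorensen, Varga, Espinoza, Ruiz, Andersen, Takahashi, Bianchi, Chaudhari. So position 6.

6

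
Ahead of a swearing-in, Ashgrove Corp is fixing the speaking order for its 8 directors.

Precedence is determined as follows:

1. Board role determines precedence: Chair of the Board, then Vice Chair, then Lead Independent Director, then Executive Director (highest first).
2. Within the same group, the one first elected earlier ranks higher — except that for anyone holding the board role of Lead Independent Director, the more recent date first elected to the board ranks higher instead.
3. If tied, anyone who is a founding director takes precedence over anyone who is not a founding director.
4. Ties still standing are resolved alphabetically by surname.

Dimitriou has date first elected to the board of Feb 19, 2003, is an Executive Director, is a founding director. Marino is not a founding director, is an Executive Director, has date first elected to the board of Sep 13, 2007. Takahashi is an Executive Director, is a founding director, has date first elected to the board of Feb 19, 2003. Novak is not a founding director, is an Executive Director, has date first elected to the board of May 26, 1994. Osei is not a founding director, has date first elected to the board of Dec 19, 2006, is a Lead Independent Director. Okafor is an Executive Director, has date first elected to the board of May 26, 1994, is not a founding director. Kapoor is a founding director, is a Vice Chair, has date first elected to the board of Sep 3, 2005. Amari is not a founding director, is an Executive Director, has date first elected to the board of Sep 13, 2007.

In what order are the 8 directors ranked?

Kapoor, Osei, Novak, Okafor, Dimitriou, Takahashi, Amari, Marino

By board role: Kapoor (Vice Chair); then Osei (Lead Independent Director); then Novak, Okafor, Dimitriou, Takahashi, Amari and Marino (Executive Director).
Among Novak, Okafor, Dimitriou, Takahashi, Amari and Marino, by date first elected to the board (earlier first): Novak and Okafor (May 26, 1994) before Dimitriou and Takahashi (Feb 19, 2003) before Amari and Marino (Sep 13, 2007).
Novak and Okafor are each not a founding director, so the next rule applies.
Among Novak and Okafor, alphabetically by surname: Novak before Okafor.
Dimitriou and Takahashi are each a founding director, so the next rule applies.
Among Dimitriou and Takahashi, alphabetically by surname: Dimitriou before Takahashi.
Amari and Marino are each not a founding director, so the next rule applies.
Among Amari and Marino, alphabetically by surname: Amari before Marino.
Full order: Kapoor, Osei, Novak, Okafor, Dimitriou, Takahashi, Amari, Marino.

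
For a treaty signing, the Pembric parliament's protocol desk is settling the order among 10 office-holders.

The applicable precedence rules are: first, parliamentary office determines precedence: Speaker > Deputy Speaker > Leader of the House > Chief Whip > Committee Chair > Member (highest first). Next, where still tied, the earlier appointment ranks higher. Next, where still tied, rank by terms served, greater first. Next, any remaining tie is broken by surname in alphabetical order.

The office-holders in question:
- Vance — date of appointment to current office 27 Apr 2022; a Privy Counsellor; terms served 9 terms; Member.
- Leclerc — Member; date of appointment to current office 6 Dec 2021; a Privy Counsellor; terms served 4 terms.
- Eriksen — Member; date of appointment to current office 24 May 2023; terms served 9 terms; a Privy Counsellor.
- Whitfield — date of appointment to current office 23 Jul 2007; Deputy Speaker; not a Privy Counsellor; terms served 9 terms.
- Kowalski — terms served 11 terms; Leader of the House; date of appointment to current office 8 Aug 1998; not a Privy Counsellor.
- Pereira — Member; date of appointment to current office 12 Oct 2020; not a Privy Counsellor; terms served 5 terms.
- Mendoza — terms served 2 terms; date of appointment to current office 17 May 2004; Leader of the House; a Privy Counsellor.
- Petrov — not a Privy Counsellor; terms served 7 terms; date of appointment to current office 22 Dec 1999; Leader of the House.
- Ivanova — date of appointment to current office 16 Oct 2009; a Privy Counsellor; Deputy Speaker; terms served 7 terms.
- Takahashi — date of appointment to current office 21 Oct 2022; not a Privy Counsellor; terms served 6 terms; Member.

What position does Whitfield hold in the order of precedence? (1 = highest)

By parliamentary office: Whitfield and Ivanova (Deputy Speaker); then Kowalski, Petrov and Mendoza (Leader of the House); then Pereira, Leclerc, Vance, Takahashi and Eriksen (Member).
Among Whitfield and Ivanova, by date of appointment to current office (earlier first): Whitfield (23 Jul 2007) before Ivanova (16 Oct 2009).
Among Kowalski, Petrov and Mendoza, by date of appointment to current office (earlier first): Kowalski (8 Aug 1998) before Petrov (22 Dec 1999) before Mendoza (17 May 2004).
Among Pereira, Leclerc, Vance, Takahashi and Eriksen, by date of appointment to current office (earlier first): Pereira (12 Oct 2020) before Leclerc (6 Dec 2021) before Vance (27 Apr 2022) before Takahashi (21 Oct 2022) before Eriksen (24 May 2023).
Order: Whitfield, Ivanova, Kowalski, Petrov, Mendoza, Pereira, Leclerc, Vance, Takahashi, Eriksen. So position 1.

1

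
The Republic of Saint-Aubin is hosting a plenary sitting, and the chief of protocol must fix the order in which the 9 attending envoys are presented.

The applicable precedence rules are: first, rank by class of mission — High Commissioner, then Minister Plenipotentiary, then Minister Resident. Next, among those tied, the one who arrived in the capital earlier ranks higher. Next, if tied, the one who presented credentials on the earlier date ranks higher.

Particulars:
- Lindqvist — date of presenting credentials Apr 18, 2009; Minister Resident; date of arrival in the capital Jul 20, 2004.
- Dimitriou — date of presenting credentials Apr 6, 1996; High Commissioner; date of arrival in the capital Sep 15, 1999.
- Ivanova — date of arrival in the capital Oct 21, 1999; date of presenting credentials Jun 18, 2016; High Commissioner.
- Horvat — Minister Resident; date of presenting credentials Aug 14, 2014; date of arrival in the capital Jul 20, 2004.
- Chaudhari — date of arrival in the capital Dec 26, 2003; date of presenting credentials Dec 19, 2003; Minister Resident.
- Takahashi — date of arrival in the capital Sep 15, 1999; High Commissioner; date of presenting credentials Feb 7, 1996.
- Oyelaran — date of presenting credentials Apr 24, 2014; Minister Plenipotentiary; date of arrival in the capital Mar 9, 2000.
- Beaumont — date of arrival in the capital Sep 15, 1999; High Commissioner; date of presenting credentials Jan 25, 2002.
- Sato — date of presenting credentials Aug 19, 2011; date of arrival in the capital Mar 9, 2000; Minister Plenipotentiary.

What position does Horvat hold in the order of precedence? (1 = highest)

By class of mission: Takahashi, Dimitriou, Beaumont and Ivanova (High Commissioner); then Sato and Oyelaran (Minister Plenipotentiary); then Chaudhari, Lindqvist and Horvat (Minister Resident).
Among Takahashi, Dimitriou, Beaumont and Ivanova, by date of arrival in the capital (earlier first): Takahashi, Dimitriou and Beaumont (Sep 15, 1999) before Ivanova (Oct 21, 1999).
Among Takahashi, Dimitriou and Beaumont, by date of presenting credentials (earlier first): Takahashi (Feb 7, 1996) before Dimitriou (Apr 6, 1996) before Beaumont (Jan 25, 2002).
Sato and Oyelaran both have date of arrival in the capital Mar 9, 2000, so the next rule applies.
Among Sato and Oyelaran, by date of presenting credentials (earlier first): Sato (Aug 19, 2011) before Oyelaran (Apr 24, 2014).
Among Chaudhari, Lindqvist and Horvat, by date of arrival in the capital (earlier first): Chaudhari (Dec 26, 2003) before Lindqvist and Horvat (Jul 20, 2004).
Among Lindqvist and Horvat, by date of presenting credentials (earlier first): Lindqvist (Apr 18, 2009) before Horvat (Aug 14, 2014).
Order: Takahashi, Dimitriou, Beaumont, Ivanova, Sato, Oyelaran, Chaudhari, Lindqvist, Horvat. So position 9.

9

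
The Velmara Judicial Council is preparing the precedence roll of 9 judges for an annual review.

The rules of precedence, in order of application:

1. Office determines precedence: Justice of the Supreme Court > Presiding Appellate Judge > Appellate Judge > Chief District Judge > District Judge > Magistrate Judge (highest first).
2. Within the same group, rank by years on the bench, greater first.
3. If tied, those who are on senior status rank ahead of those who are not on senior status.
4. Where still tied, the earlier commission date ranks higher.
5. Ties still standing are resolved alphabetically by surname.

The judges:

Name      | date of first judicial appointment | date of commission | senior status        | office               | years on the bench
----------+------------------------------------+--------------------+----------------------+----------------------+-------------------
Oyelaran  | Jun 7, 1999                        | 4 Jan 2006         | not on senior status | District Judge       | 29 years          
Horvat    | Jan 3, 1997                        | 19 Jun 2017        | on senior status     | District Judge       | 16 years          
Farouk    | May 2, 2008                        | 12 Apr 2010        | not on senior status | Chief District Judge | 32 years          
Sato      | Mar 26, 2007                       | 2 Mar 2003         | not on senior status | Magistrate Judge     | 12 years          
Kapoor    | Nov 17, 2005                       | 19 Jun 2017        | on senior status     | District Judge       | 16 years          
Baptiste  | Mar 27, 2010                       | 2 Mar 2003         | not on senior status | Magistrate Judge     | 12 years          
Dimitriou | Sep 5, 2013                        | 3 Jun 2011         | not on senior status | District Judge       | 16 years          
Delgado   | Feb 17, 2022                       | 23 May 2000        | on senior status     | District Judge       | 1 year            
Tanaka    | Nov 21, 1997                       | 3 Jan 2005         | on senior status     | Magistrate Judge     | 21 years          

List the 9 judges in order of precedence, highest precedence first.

By office: Farouk (Chief District Judge); then Oyelaran, Horvat, Kapoor, Dimitriou and Delgado (District Judge); then Tanaka, Baptiste and Sato (Magistrate Judge).
Among Oyelaran, Horvat, Kapoor, Dimitriou and Delgado, by years on the bench (higher first): Oyelaran (29 years) before Horvat, Kapoor and Dimitriou (16 years) before Delgado (1 year).
Among Horvat, Kapoor and Dimitriou, on senior status before not on senior status: Horvat and Kapoor (on senior status) before Dimitriou (not on senior status).
Horvat and Kapoor both have date of commission 19 Jun 2017, so the next rule applies.
Among Horvat and Kapoor, alphabetically by surname: Horvat before Kapoor.
Among Tanaka, Baptiste and Sato, by years on the bench (higher first): Tanaka (21 years) before Baptiste and Sato (12 years).
Baptiste and Sato are each not on senior status, so the next rule applies.
Baptiste and Sato both have date of commission 2 Mar 2003, so the next rule applies.
Among Baptiste and Sato, alphabetically by surname: Baptiste before Sato.
Full order: Farouk, Oyelaran, Horvat, Kapoor, Dimitriou, Delgado, Tanaka, Baptiste, Sato.

Farouk, Oyelaran, Horvat, Kapoor, Dimitriou, Delgado, Tanaka, Baptiste, Sato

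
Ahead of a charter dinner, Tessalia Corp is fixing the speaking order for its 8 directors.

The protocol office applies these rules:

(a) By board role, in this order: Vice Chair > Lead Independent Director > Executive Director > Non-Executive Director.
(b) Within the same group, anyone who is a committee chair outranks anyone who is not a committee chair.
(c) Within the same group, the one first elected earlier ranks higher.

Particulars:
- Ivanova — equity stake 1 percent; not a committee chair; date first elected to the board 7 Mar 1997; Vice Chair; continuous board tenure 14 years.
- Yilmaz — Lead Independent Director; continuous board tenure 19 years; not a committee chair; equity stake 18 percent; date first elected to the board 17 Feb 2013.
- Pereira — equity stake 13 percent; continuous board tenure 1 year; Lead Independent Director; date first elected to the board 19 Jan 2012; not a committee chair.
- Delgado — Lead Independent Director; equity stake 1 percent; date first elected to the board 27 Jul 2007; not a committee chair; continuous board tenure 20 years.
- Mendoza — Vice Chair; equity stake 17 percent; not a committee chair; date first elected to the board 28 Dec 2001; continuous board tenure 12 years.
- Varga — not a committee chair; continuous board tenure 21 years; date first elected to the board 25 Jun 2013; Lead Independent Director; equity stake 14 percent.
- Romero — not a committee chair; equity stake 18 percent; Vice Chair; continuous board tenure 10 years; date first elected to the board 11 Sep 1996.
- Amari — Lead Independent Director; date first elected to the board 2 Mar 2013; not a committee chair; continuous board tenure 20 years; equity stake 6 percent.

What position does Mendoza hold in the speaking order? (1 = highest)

By board role: Romero, Ivanova and Mendoza (Vice Chair); then Delgado, Pereira, Yilmaz, Amari and Varga (Lead Independent Director).
Romero, Ivanova and Mendoza are each not a committee chair, so the next rule applies.
Among Romero, Ivanova and Mendoza, by date first elected to the board (earlier first): Romero (11 Sep 1996) before Ivanova (7 Mar 1997) before Mendoza (28 Dec 2001).
Delgado, Pereira, Yilmaz, Amari and Varga are each not a committee chair, so the next rule applies.
Among Delgado, Pereira, Yilmaz, Amari and Varga, by date first elected to the board (earlier first): Delgado (27 Jul 2007) before Pereira (19 Jan 2012) before Yilmaz (17 Feb 2013) before Amari (2 Mar 2013) before Varga (25 Jun 2013).
Order: Romero, Ivanova, Mendoza, Delgado, Pereira, Yilmaz, Amari, Varga. So position 3.

3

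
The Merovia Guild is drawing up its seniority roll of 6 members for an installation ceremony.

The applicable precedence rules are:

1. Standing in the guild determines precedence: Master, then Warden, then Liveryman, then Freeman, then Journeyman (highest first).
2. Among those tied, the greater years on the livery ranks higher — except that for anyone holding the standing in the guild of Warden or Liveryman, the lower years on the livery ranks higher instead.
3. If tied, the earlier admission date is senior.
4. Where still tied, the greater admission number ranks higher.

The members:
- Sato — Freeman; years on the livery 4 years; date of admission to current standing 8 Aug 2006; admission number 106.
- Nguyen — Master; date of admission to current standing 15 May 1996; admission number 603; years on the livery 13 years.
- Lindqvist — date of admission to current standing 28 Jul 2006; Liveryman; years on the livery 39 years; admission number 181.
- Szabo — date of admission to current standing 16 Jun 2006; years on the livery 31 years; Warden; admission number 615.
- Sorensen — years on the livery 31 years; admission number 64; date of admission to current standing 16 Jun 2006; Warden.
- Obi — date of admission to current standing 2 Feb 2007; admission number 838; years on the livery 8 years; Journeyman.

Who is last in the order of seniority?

By standing in the guild: Nguyen (Master); then Szabo and Sorensen (Warden); then Lindqvist (Liveryman); then Sato (Freeman); then Obi (Journeyman).
Szabo and Sorensen both have years on the livery 31 years, so the next rule applies.
Szabo and Sorensen both have date of admission to current standing 16 Jun 2006, so the next rule applies.
Among Szabo and Sorensen, by admission number (higher first): Szabo (615) before Sorensen (64).
Order: Nguyen, Szabo, Sorensen, Lindqvist, Sato, Obi.

Obi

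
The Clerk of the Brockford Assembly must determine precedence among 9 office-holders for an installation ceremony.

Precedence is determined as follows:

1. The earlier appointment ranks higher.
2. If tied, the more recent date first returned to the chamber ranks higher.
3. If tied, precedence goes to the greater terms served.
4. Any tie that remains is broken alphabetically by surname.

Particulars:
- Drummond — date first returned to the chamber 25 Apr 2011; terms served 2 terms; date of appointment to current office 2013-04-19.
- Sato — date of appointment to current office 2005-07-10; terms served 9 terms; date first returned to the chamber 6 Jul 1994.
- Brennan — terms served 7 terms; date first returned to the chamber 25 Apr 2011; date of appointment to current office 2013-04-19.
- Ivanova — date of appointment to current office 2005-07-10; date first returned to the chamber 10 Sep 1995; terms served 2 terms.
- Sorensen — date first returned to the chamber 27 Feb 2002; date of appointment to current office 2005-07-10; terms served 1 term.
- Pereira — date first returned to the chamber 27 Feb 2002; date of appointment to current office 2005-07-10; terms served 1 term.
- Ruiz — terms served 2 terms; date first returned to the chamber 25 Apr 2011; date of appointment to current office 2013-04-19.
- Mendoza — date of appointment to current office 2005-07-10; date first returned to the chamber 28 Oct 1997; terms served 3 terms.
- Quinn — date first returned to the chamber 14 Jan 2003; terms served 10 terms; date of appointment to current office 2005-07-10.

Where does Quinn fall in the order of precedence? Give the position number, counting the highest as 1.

1

By date of appointment to current office (earlier first): Quinn, Pereira, Sorensen, Mendoza, Ivanova and Sato (each 2005-07-10); then Brennan, Drummond and Ruiz (each 2013-04-19).
Among Quinn, Pereira, Sorensen, Mendoza, Ivanova and Sato, by date first returned to the chamber (later first): Quinn (14 Jan 2003) before Pereira and Sorensen (27 Feb 2002) before Mendoza (28 Oct 1997) before Ivanova (10 Sep 1995) before Sato (6 Jul 1994).
Pereira and Sorensen both have terms served 1 term, so the next rule applies.
Among Pereira and Sorensen, alphabetically by surname: Pereira before Sorensen.
Brennan, Drummond and Ruiz all have date first returned to the chamber 25 Apr 2011, so the next rule applies.
Among Brennan, Drummond and Ruiz, by terms served (higher first): Brennan (7 terms) before Drummond and Ruiz (2 terms).
Among Drummond and Ruiz, alphabetically by surname: Drummond before Ruiz.
Order: Quinn, Pereira, Sorensen, Mendoza, Ivanova, Sato, Brennan, Drummond, Ruiz. So position 1.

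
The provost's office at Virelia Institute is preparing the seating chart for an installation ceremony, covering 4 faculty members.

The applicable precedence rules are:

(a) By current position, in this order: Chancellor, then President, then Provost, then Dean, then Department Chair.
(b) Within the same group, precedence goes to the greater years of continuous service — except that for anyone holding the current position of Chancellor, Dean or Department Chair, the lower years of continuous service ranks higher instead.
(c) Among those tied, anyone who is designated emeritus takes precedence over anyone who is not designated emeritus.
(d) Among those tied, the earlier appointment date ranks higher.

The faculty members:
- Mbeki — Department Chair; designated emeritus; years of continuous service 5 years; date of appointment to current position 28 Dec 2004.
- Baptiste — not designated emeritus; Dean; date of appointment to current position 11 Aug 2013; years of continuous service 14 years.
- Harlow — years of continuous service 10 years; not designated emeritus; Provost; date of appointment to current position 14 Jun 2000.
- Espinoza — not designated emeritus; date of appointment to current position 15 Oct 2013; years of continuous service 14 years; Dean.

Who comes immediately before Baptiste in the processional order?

Harlow

By current position: Harlow (Provost); then Baptiste and Espinoza (Dean); then Mbeki (Department Chair).
Baptiste and Espinoza both have years of continuous service 14 years, so the next rule applies.
Baptiste and Espinoza are each not designated emeritus, so the next rule applies.
Among Baptiste and Espinoza, by date of appointment to current position (earlier first): Baptiste (11 Aug 2013) before Espinoza (15 Oct 2013).
Order: Harlow, Baptiste, Espinoza, Mbeki.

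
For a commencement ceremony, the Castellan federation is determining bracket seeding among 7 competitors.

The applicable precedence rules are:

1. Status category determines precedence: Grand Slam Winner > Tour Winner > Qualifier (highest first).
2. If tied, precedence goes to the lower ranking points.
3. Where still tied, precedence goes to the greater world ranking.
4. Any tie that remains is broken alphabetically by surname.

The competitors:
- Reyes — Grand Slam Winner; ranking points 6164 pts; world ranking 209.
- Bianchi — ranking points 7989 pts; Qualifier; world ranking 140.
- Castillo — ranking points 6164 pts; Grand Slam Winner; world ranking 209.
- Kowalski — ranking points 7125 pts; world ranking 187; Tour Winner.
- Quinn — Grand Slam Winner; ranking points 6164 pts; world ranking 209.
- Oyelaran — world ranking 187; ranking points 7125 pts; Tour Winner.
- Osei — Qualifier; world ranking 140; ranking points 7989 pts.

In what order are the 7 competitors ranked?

Castillo, Quinn, Reyes, Kowalski, Oyelaran, Bianchi, Osei

By status category: Castillo, Quinn and Reyes (Grand Slam Winner); then Kowalski and Oyelaran (Tour Winner); then Bianchi and Osei (Qualifier).
Castillo, Quinn and Reyes all have ranking points 6164 pts, so the next rule applies.
Castillo, Quinn and Reyes all have world ranking 209, so the next rule applies.
Among Castillo, Quinn and Reyes, alphabetically by surname: Castillo before Quinn before Reyes.
Kowalski and Oyelaran both have ranking points 7125 pts, so the next rule applies.
Kowalski and Oyelaran both have world ranking 187, so the next rule applies.
Among Kowalski and Oyelaran, alphabetically by surname: Kowalski before Oyelaran.
Bianchi and Osei both have ranking points 7989 pts, so the next rule applies.
Bianchi and Osei both have world ranking 140, so the next rule applies.
Among Bianchi and Osei, alphabetically by surname: Bianchi before Osei.
Full order: Castillo, Quinn, Reyes, Kowalski, Oyelaran, Bianchi, Osei.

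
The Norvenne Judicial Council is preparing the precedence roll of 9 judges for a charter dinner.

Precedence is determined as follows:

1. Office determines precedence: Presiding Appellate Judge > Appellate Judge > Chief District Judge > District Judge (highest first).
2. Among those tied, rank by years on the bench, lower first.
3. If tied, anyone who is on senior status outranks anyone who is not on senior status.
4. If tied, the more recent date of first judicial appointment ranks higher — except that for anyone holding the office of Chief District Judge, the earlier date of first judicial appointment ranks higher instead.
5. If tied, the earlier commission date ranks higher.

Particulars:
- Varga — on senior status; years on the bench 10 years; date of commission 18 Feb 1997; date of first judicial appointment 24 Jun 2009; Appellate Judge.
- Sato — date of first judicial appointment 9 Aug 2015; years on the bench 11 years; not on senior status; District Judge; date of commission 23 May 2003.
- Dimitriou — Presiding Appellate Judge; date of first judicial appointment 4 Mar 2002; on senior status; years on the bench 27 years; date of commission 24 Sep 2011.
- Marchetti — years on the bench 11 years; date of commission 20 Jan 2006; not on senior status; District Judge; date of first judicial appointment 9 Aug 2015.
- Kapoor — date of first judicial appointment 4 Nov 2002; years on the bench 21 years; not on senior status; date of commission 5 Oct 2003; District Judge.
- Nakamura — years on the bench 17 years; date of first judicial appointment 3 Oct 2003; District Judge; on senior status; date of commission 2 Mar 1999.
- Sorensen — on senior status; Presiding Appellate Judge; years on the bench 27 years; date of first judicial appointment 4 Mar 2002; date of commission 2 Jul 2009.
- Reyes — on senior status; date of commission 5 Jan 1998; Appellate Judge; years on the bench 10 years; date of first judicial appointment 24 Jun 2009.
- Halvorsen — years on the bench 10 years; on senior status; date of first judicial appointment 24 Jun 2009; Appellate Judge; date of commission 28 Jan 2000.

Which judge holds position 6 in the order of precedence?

Sato

By office: Sorensen and Dimitriou (Presiding Appellate Judge); then Varga, Reyes and Halvorsen (Appellate Judge); then Sato, Marchetti, Nakamura and Kapoor (District Judge).
Sorensen and Dimitriou both have years on the bench 27 years, so the next rule applies.
Sorensen and Dimitriou are each on senior status, so the next rule applies.
Sorensen and Dimitriou both have date of first judicial appointment 4 Mar 2002, so the next rule applies.
Among Sorensen and Dimitriou, by date of commission (earlier first): Sorensen (2 Jul 2009) before Dimitriou (24 Sep 2011).
Varga, Reyes and Halvorsen all have years on the bench 10 years, so the next rule applies.
Varga, Reyes and Halvorsen are each on senior status, so the next rule applies.
Varga, Reyes and Halvorsen all have date of first judicial appointment 24 Jun 2009, so the next rule applies.
Among Varga, Reyes and Halvorsen, by date of commission (earlier first): Varga (18 Feb 1997) before Reyes (5 Jan 1998) before Halvorsen (28 Jan 2000).
Among Sato, Marchetti, Nakamura and Kapoor, by years on the bench (lower first): Sato and Marchetti (11 years) before Nakamura (17 years) before Kapoor (21 years).
Sato and Marchetti are each not on senior status, so the next rule applies.
Sato and Marchetti both have date of first judicial appointment 9 Aug 2015, so the next rule applies.
Among Sato and Marchetti, by date of commission (earlier first): Sato (23 May 2003) before Marchetti (20 Jan 2006).
Order: Sorensen, Dimitriou, Varga, Reyes, Halvorsen, Sato, Marchetti, Nakamura, Kapoor.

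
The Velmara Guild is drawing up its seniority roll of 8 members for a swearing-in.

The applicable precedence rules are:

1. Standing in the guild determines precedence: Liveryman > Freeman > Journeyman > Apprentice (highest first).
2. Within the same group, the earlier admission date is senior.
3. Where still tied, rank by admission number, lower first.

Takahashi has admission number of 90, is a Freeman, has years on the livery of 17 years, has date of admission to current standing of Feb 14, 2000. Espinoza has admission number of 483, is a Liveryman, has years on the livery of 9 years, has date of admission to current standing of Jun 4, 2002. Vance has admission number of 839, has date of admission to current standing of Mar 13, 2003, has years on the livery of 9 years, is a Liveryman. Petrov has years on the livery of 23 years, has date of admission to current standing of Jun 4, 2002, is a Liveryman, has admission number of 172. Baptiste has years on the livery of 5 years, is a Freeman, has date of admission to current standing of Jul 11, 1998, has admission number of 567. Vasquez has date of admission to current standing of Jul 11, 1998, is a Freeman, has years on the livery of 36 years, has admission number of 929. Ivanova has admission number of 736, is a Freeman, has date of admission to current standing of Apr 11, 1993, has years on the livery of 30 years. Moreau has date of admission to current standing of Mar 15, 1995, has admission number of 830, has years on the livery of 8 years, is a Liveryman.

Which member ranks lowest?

By standing in the guild: Moreau, Petrov, Espinoza and Vance (Liveryman); then Ivanova, Baptiste, Vasquez and Takahashi (Freeman).
Among Moreau, Petrov, Espinoza and Vance, by date of admission to current standing (earlier first): Moreau (Mar 15, 1995) before Petrov and Espinoza (Jun 4, 2002) before Vance (Mar 13, 2003).
Among Petrov and Espinoza, by admission number (lower first): Petrov (172) before Espinoza (483).
Among Ivanova, Baptiste, Vasquez and Takahashi, by date of admission to current standing (earlier first): Ivanova (Apr 11, 1993) before Baptiste and Vasquez (Jul 11, 1998) before Takahashi (Feb 14, 2000).
Among Baptiste and Vasquez, by admission number (lower first): Baptiste (567) before Vasquez (929).
Order: Moreau, Petrov, Espinoza, Vance, Ivanova, Baptiste, Vasquez, Takahashi.

Takahashi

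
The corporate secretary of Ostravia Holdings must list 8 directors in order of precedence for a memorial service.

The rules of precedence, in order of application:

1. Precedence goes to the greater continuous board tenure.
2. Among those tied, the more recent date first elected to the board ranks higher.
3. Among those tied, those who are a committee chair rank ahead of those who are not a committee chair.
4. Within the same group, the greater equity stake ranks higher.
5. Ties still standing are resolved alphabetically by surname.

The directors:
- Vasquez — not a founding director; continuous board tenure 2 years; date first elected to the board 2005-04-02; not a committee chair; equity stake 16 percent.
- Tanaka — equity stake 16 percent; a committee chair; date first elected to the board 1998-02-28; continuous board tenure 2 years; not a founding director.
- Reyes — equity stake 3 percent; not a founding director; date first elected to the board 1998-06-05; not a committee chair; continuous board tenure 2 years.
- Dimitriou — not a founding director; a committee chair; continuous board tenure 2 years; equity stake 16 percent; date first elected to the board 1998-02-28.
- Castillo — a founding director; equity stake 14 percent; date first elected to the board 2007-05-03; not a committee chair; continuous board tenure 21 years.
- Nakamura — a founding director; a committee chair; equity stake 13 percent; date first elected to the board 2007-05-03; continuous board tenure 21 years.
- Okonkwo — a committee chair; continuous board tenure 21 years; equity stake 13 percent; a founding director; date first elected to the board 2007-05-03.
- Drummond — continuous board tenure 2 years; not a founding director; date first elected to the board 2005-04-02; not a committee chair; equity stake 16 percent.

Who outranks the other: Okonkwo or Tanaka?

Okonkwo

By continuous board tenure (higher first): Nakamura, Okonkwo and Castillo (each 21 years); then Drummond, Vasquez, Reyes, Dimitriou and Tanaka (each 2 years).
Nakamura, Okonkwo and Castillo all have date first elected to the board 2007-05-03, so the next rule applies.
Among Nakamura, Okonkwo and Castillo, a committee chair before not a committee chair: Nakamura and Okonkwo (a committee chair) before Castillo (not a committee chair).
Nakamura and Okonkwo both have equity stake 13 percent, so the next rule applies.
Among Nakamura and Okonkwo, alphabetically by surname: Nakamura before Okonkwo.
Among Drummond, Vasquez, Reyes, Dimitriou and Tanaka, by date first elected to the board (later first): Drummond and Vasquez (2005-04-02) before Reyes (1998-06-05) before Dimitriou and Tanaka (1998-02-28).
Drummond and Vasquez are each not a committee chair, so the next rule applies.
Drummond and Vasquez both have equity stake 16 percent, so the next rule applies.
Among Drummond and Vasquez, alphabetically by surname: Drummond before Vasquez.
Dimitriou and Tanaka are each a committee chair, so the next rule applies.
Dimitriou and Tanaka both have equity stake 16 percent, so the next rule applies.
Among Dimitriou and Tanaka, alphabetically by surname: Dimitriou before Tanaka.
So Okonkwo takes precedence.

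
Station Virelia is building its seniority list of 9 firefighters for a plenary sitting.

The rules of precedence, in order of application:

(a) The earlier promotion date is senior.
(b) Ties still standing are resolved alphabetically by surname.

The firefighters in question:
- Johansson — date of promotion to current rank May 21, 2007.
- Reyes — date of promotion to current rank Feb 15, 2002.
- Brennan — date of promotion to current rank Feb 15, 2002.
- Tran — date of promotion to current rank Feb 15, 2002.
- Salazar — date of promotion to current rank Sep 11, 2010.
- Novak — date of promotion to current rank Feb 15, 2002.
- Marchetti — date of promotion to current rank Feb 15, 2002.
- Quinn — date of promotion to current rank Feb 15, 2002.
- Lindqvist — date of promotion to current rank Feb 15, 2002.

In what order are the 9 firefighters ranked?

By date of promotion to current rank (earlier first): Brennan, Lindqvist, Marchetti, Novak, Quinn, Reyes and Tran (each Feb 15, 2002); then Johansson (May 21, 2007); then Salazar (Sep 11, 2010).
Among Brennan, Lindqvist, Marchetti, Novak, Quinn, Reyes and Tran, alphabetically by surname: Brennan before Lindqvist before Marchetti before Novak before Quinn before Reyes before Tran.
Full order: Brennan, Lindqvist, Marchetti, Novak, Quinn, Reyes, Tran, Johansson, Salazar.

Brennan, Lindqvist, Marchetti, Novak, Quinn, Reyes, Tran, Johansson, Salazar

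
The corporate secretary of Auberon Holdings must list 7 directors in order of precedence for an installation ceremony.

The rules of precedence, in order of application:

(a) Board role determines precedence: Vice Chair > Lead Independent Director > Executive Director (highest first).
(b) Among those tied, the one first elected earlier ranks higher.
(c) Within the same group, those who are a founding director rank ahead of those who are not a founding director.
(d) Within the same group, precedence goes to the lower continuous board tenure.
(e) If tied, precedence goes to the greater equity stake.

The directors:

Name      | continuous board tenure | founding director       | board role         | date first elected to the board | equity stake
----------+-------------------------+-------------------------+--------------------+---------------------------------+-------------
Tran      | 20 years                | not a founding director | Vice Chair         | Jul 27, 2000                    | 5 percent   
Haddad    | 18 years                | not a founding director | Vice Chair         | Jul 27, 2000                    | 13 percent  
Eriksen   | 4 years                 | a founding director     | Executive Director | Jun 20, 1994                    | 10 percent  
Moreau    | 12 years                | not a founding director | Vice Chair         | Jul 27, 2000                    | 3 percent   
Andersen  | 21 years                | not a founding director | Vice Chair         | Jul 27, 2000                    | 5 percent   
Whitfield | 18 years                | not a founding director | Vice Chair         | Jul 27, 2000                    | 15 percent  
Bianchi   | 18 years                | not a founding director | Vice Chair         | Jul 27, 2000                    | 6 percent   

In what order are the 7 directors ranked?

By board role: Moreau, Whitfield, Haddad, Bianchi, Tran and Andersen (Vice Chair); then Eriksen (Executive Director).
Moreau, Whitfield, Haddad, Bianchi, Tran and Andersen all have date first elected to the board Jul 27, 2000, so the next rule applies.
Moreau, Whitfield, Haddad, Bianchi, Tran and Andersen are each not a founding director, so the next rule applies.
Among Moreau, Whitfield, Haddad, Bianchi, Tran and Andersen, by continuous board tenure (lower first): Moreau (12 years) before Whitfield, Haddad and Bianchi (18 years) before Tran (20 years) before Andersen (21 years).
Among Whitfield, Haddad and Bianchi, by equity stake (higher first): Whitfield (15 percent) before Haddad (13 percent) before Bianchi (6 percent).
Full order: Moreau, Whitfield, Haddad, Bianchi, Tran, Andersen, Eriksen.

Moreau, Whitfield, Haddad, Bianchi, Tran, Andersen, Eriksen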